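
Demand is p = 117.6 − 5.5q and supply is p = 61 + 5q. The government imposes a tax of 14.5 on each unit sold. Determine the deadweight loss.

Competitive equilibrium: 117.6 − 5.5q = 61 + 5q → q* = 5.3905, p* = 87.9524.
With the tax, the buyer price exceeds the seller price by 14.5: (117.6 − 5.5q) − (61 + 5q) = 14.5 → q' = 4.0095.
Δq = 5.3905 − 4.0095 = 1.381; the wedge equals the tax, 14.5.
DWL = ½ × 1.381 × 14.5 = 10.01.

10.01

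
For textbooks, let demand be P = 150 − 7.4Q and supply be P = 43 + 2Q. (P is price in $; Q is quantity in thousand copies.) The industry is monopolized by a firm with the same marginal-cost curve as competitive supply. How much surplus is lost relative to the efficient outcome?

Competitive equilibrium: 150 − 7.4Q = 43 + 2Q → Q* = 11.383, P* = 65.766.
Marginal revenue: MR = 150 − 14.8Q. Set MR = MC: 150 − 14.8Q = 43 + 2Q → Q_m = 6.369.
Price P_m = 150 − 7.4·6.369 = 102.8694; MC(Q_m) = 43 + 2·6.369 = 55.738.
Competitive Q* = 11.383, so ΔQ = 5.014; wedge = 102.8694 − 55.738 = 47.1314.
The triangle = ½ × 5.014 × 47.1314 = $118.16 thousand.

$118.16 thousand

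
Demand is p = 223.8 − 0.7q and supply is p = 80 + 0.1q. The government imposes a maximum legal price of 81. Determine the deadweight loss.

Competitive equilibrium: 223.8 − 0.7q = 80 + 0.1q → q* = 179.75, p* = 97.975.
At the ceiling p = 81, quantity supplied = (81 − 80)/0.1 = 10.
Willingness to pay at q' = 10: 223.8 − 0.7·10 = 216.8.
Δq = 179.75 − 10 = 169.75; wedge = 216.8 − 81 = 135.8.
DWL = ½ × 169.75 × 135.8 = 11526.025.

11526.025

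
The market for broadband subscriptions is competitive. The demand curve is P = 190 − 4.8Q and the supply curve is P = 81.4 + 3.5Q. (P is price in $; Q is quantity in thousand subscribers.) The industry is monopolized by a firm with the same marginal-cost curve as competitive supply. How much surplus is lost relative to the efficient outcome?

Competitive equilibrium: 190 − 4.8Q = 81.4 + 3.5Q → Q* = 13.0843, P* = 127.1952.
Marginal revenue: MR = 190 − 9.6Q. Set MR = MC: 190 − 9.6Q = 81.4 + 3.5Q → Q_m = 8.2901.
Price P_m = 190 − 4.8·8.2901 = 150.2075; MC(Q_m) = 81.4 + 3.5·8.2901 = 110.4154.
Competitive Q* = 13.0843, so ΔQ = 4.7942; wedge = 150.2075 − 110.4154 = 39.7921.
Welfare loss = ½ × 4.7942 × 39.7921 = $95.39 thousand.

$95.39 thousand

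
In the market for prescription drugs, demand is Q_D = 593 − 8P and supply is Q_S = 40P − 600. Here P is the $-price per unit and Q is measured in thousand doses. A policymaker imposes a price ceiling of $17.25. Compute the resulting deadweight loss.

In inverse form: demand P = 74.125 − 0.125Q, supply P = 15 + 0.025Q.
Competitive equilibrium: 74.125 − 0.125Q = 15 + 0.025Q → Q* = 394.1667, P* = 24.8542.
At the ceiling P = 17.25, quantity supplied = (17.25 − 15)/0.025 = 90.
Willingness to pay at Q' = 90: 74.125 − 0.125·90 = 62.875.
ΔQ = 394.1667 − 90 = 304.1667; wedge = 62.875 − 17.25 = 45.625.
The triangle = ½ × 304.1667 × 45.625 = $6938.80 thousand.

$6938.80 thousand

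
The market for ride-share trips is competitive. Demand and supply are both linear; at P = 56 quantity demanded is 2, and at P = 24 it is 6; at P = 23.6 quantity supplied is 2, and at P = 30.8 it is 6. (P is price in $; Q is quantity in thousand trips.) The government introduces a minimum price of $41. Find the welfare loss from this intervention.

$10.04 thousand

Demand slope = (24 − 56)/(6 − 2) = −8, so P = 72 − 8Q.
Supply slope = (30.8 − 23.6)/(6 − 2) = 1.8, so P = 20 + 1.8Q.
Competitive equilibrium: 72 − 8Q = 20 + 1.8Q → Q* = 5.3061, P* = 29.551.
At the floor P = 41, quantity demanded = (72 − 41)/8 = 3.875.
Sellers' marginal cost at Q' = 3.875: 20 + 1.8·3.875 = 26.975.
ΔQ = 5.3061 − 3.875 = 1.4311; wedge = 41 − 26.975 = 14.025.
DWL = ½ × 1.4311 × 14.025 = $10.04 thousand.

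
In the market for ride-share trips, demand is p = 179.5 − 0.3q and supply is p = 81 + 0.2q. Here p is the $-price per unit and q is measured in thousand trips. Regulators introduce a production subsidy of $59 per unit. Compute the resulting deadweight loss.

$3481 thousand

Competitive equilibrium: 179.5 − 0.3q = 81 + 0.2q → q* = 197, p* = 120.4.
The subsidy lowers effective supply by 59: p = 22 + 0.2q.
New quantity: 179.5 − 0.3q = 22 + 0.2q → q' = 315.
Overproduction Δq = 315 − 197 = 118; wedge = subsidy = 59.
Welfare loss = ½ × 118 × 59 = $3481 thousand.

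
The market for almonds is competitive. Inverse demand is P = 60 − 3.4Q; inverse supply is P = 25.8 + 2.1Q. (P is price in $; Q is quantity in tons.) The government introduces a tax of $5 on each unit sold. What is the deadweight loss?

Competitive equilibrium: 60 − 3.4Q = 25.8 + 2.1Q → Q* = 6.2182, P* = 38.8582.
With the tax, the buyer price exceeds the seller price by 5: (60 − 3.4Q) − (25.8 + 2.1Q) = 5 → Q' = 5.3091.
ΔQ = 6.2182 − 5.3091 = 0.9091; the wedge equals the tax, 5.
Welfare loss = ½ × 0.9091 × 5 = $2.27.

$2.27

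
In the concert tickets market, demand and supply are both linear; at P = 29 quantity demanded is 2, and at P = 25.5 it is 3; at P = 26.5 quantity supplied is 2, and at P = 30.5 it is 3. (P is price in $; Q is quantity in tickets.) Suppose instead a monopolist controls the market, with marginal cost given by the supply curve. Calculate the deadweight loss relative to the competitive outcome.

$2.07

Demand slope = (25.5 − 29)/(3 − 2) = −3.5, so P = 36 − 3.5Q.
Supply slope = (30.5 − 26.5)/(3 − 2) = 4, so P = 18.5 + 4Q.
Competitive equilibrium: 36 − 3.5Q = 18.5 + 4Q → Q* = 2.3333, P* = 27.8333.
Marginal revenue: MR = 36 − 7Q. Set MR = MC: 36 − 7Q = 18.5 + 4Q → Q_m = 1.5909.
Price P_m = 36 − 3.5·1.5909 = 30.4319; MC(Q_m) = 18.5 + 4·1.5909 = 24.8636.
Competitive Q* = 2.3333, so ΔQ = 0.7424; wedge = 30.4319 − 24.8636 = 5.5683.
DWL = ½ × 0.7424 × 5.5683 = $2.07.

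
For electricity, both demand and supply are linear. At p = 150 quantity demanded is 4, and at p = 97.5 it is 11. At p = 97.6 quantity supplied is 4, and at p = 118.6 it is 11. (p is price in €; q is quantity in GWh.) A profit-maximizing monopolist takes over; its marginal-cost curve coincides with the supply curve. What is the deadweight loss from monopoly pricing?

€73.67

Demand slope = (97.5 − 150)/(11 − 4) = −7.5, so p = 180 − 7.5q.
Supply slope = (118.6 − 97.6)/(11 − 4) = 3, so p = 85.6 + 3q.
Competitive equilibrium: 180 − 7.5q = 85.6 + 3q → q* = 8.9905, p* = 112.5714.
Marginal revenue: MR = 180 − 15q. Set MR = MC: 180 − 15q = 85.6 + 3q → q_m = 5.2444.
Price p_m = 180 − 7.5·5.2444 = 140.667; MC(q_m) = 85.6 + 3·5.2444 = 101.3332.
Competitive q* = 8.9905, so Δq = 3.7461; wedge = 140.667 − 101.3332 = 39.3338.
Deadweight loss = ½ × 3.7461 × 39.3338 = €73.67.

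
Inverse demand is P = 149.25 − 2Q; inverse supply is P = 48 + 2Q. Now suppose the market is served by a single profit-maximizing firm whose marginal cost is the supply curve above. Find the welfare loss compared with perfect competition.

Competitive equilibrium: 149.25 − 2Q = 48 + 2Q → Q* = 25.3125, P* = 98.625.
Marginal revenue: MR = 149.25 − 4Q. Set MR = MC: 149.25 − 4Q = 48 + 2Q → Q_m = 16.875.
Price P_m = 149.25 − 2·16.875 = 115.5; MC(Q_m) = 48 + 2·16.875 = 81.75.
Competitive Q* = 25.3125, so ΔQ = 8.4375; wedge = 115.5 − 81.75 = 33.75.
Deadweight loss = ½ × 8.4375 × 33.75 = 142.38.

142.38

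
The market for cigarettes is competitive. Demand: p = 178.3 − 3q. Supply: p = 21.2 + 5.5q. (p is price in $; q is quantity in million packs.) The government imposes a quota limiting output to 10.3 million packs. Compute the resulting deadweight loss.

Competitive equilibrium: 178.3 − 3q = 21.2 + 5.5q → q* = 18.4824, p* = 122.8529.
At q = 10.3: demand price = 178.3 − 3·10.3 = 147.4; supply price = 21.2 + 5.5·10.3 = 77.85.
Δq = 18.4824 − 10.3 = 8.1824; wedge = 147.4 − 77.85 = 69.55.
DWL = ½ × 8.1824 × 69.55 = $284.54 million.

$284.54 million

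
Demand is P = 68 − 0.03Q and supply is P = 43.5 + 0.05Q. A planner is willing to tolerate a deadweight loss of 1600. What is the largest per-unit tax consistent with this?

Competitive equilibrium: 68 − 0.03Q = 43.5 + 0.05Q → Q* = 306.25, P* = 58.8125.
A tax t gives ΔQ = t/0.08 and wedge t, so DWL = t²/0.16.
t²/0.16 = 1600 → t² = 256 → t = 16.

16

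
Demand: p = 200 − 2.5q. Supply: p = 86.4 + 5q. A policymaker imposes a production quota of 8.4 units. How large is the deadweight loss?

170.69

Competitive equilibrium: 200 − 2.5q = 86.4 + 5q → q* = 15.1467, p* = 162.1333.
At q = 8.4: demand price = 200 − 2.5·8.4 = 179; supply price = 86.4 + 5·8.4 = 128.4.
Δq = 15.1467 − 8.4 = 6.7467; wedge = 179 − 128.4 = 50.6.
Deadweight loss = ½ × 6.7467 × 50.6 = 170.69.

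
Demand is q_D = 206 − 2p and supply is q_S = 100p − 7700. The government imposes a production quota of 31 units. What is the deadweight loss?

In inverse form: demand p = 103 − 0.5q, supply p = 77 + 0.01q.
Competitive equilibrium: 103 − 0.5q = 77 + 0.01q → q* = 50.9804, p* = 77.5098.
At q = 31: demand price = 103 − 0.5·31 = 87.5; supply price = 77 + 0.01·31 = 77.31.
Δq = 50.9804 − 31 = 19.9804; wedge = 87.5 − 77.31 = 10.19.
The triangle = ½ × 19.9804 × 10.19 = 101.80.

101.80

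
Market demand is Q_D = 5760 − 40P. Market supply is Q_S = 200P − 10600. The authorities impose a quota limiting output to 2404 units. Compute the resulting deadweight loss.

In inverse form: demand P = 144 − 0.025Q, supply P = 53 + 0.005Q.
Competitive equilibrium: 144 − 0.025Q = 53 + 0.005Q → Q* = 3033.3333, P* = 68.1667.
At Q = 2404: demand price = 144 − 0.025·2404 = 83.9; supply price = 53 + 0.005·2404 = 65.02.
ΔQ = 3033.3333 − 2404 = 629.3333; wedge = 83.9 − 65.02 = 18.88.
Welfare loss = ½ × 629.3333 × 18.88 = 5940.91.

5940.91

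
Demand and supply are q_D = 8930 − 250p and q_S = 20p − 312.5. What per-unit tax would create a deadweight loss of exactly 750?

In inverse form: demand p = 35.72 − 0.004q, supply p = 15.625 + 0.05q.
Competitive equilibrium: 35.72 − 0.004q = 15.625 + 0.05q → q* = 372.1296, p* = 34.2315.
A tax t gives Δq = t/0.054 and wedge t, so DWL = t²/0.108.
t²/0.108 = 750 → t² = 81 → t = 9.

9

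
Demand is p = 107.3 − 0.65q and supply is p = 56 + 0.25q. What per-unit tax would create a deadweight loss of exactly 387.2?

Competitive equilibrium: 107.3 − 0.65q = 56 + 0.25q → q* = 57, p* = 70.25.
A tax t gives Δq = t/0.9 and wedge t, so DWL = t²/1.8.
t²/1.8 = 387.2 → t² = 696.96 → t = 26.4.

26.4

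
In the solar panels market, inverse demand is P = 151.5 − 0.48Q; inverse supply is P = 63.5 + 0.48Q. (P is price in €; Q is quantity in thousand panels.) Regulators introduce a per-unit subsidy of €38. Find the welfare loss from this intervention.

Competitive equilibrium: 151.5 − 0.48Q = 63.5 + 0.48Q → Q* = 91.6667, P* = 107.5.
The subsidy lowers effective supply by 38: P = 25.5 + 0.48Q.
New quantity: 151.5 − 0.48Q = 25.5 + 0.48Q → Q' = 131.25.
Overproduction ΔQ = 131.25 − 91.6667 = 39.5833; wedge = subsidy = 38.
Deadweight loss = ½ × 39.5833 × 38 = €752.08 thousand.

€752.08 thousand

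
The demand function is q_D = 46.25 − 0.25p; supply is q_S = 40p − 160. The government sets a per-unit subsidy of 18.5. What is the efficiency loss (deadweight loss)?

In inverse form: demand p = 185 − 4q, supply p = 4 + 0.025q.
Competitive equilibrium: 185 − 4q = 4 + 0.025q → q* = 44.9689, p* = 5.1242.
The subsidy lowers effective supply by 18.5: p = 0.025q − 14.5.
New quantity: 185 − 4q = 0.025q − 14.5 → q' = 49.5652.
Overproduction Δq = 49.5652 − 44.9689 = 4.5963; wedge = subsidy = 18.5.
Welfare loss = ½ × 4.5963 × 18.5 = 42.52.

42.52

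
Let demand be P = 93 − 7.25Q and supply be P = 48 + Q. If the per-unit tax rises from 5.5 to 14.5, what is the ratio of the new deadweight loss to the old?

6.950

Competitive equilibrium: 93 − 7.25Q = 48 + Q → Q* = 5.4545, P* = 53.4545.
For a per-unit tax t: ΔQ = t/8.25, so DWL = ½·t·(t/8.25) = t²/16.5.
At t = 5.5: DWL = 1.833. At t = 14.5: DWL = 12.742.
Ratio = (14.5/5.5)² = 6.950.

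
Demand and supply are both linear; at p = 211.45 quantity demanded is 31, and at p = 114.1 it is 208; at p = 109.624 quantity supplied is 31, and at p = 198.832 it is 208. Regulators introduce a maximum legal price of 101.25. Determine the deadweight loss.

Demand slope = (114.1 − 211.45)/(208 − 31) = −0.55, so p = 228.5 − 0.55q.
Supply slope = (198.832 − 109.624)/(208 − 31) = 0.504, so p = 94 + 0.504q.
Competitive equilibrium: 228.5 − 0.55q = 94 + 0.504q → q* = 127.6091, p* = 158.315.
At the ceiling p = 101.25, quantity supplied = (101.25 − 94)/0.504 = 14.3849.
Willingness to pay at q' = 14.3849: 228.5 − 0.55·14.3849 = 220.5883.
Δq = 127.6091 − 14.3849 = 113.2242; wedge = 220.5883 − 101.25 = 119.3383.
The triangle = ½ × 113.2242 × 119.3383 = 6755.99.

6755.99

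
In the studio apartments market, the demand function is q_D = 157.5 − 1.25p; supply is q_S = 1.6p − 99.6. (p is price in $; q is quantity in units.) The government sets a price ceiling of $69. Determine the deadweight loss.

$820.59

In inverse form: demand p = 126 − 0.8q, supply p = 62.25 + 0.625q.
Competitive equilibrium: 126 − 0.8q = 62.25 + 0.625q → q* = 44.7368, p* = 90.2105.
At the ceiling p = 69, quantity supplied = (69 − 62.25)/0.625 = 10.8.
Willingness to pay at q' = 10.8: 126 − 0.8·10.8 = 117.36.
Δq = 44.7368 − 10.8 = 33.9368; wedge = 117.36 − 69 = 48.36.
Welfare loss = ½ × 33.9368 × 48.36 = $820.59.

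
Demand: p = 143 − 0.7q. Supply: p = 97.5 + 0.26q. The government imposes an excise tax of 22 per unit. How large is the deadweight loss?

252.08

Competitive equilibrium: 143 − 0.7q = 97.5 + 0.26q → q* = 47.3958, p* = 109.8229.
With the tax, the buyer price exceeds the seller price by 22: (143 − 0.7q) − (97.5 + 0.26q) = 22 → q' = 24.4792.
Δq = 47.3958 − 24.4792 = 22.9166; the wedge equals the tax, 22.
Welfare loss = ½ × 22.9166 × 22 = 252.08.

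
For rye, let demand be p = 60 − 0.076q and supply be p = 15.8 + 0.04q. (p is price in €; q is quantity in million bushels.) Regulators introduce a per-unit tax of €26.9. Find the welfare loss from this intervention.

Competitive equilibrium: 60 − 0.076q = 15.8 + 0.04q → q* = 381.0345, p* = 31.0414.
With the tax, the buyer price exceeds the seller price by 26.9: (60 − 0.076q) − (15.8 + 0.04q) = 26.9 → q' = 149.1379.
Δq = 381.0345 − 149.1379 = 231.8966; the wedge equals the tax, 26.9.
Welfare loss = ½ × 231.8966 × 26.9 = €3119.01 million.

€3119.01 million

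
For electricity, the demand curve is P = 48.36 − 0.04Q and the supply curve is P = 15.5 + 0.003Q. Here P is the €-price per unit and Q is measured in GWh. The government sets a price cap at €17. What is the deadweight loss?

€1500.58

Competitive equilibrium: 48.36 − 0.04Q = 15.5 + 0.003Q → Q* = 764.186, P* = 17.7926.
At the ceiling P = 17, quantity supplied = (17 − 15.5)/0.003 = 500.
Willingness to pay at Q' = 500: 48.36 − 0.04·500 = 28.36.
ΔQ = 764.186 − 500 = 264.186; wedge = 28.36 − 17 = 11.36.
DWL = ½ × 264.186 × 11.36 = €1500.58.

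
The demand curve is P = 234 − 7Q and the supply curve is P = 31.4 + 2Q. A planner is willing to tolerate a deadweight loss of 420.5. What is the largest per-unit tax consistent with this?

87

Competitive equilibrium: 234 − 7Q = 31.4 + 2Q → Q* = 22.5111, P* = 76.4222.
A tax t gives ΔQ = t/9 and wedge t, so DWL = t²/18.
t²/18 = 420.5 → t² = 7569 → t = 87.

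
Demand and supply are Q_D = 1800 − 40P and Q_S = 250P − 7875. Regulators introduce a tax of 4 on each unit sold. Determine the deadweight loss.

In inverse form: demand P = 45 − 0.025Q, supply P = 31.5 + 0.004Q.
Competitive equilibrium: 45 − 0.025Q = 31.5 + 0.004Q → Q* = 465.5172, P* = 33.3621.
With the tax, the buyer price exceeds the seller price by 4: (45 − 0.025Q) − (31.5 + 0.004Q) = 4 → Q' = 327.5862.
ΔQ = 465.5172 − 327.5862 = 137.931; the wedge equals the tax, 4.
The triangle = ½ × 137.931 × 4 = 275.86.

275.86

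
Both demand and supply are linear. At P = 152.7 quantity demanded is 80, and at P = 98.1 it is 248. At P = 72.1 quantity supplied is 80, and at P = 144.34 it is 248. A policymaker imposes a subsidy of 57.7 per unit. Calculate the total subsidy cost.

Demand slope = (98.1 − 152.7)/(248 − 80) = −0.325, so P = 178.7 − 0.325Q.
Supply slope = (144.34 − 72.1)/(248 − 80) = 0.43, so P = 37.7 + 0.43Q.
Competitive equilibrium: 178.7 − 0.325Q = 37.7 + 0.43Q → Q* = 186.755, P* = 118.0046.
The subsidy lowers effective supply by 57.7: P = 0.43Q − 20.
New quantity: 178.7 − 0.325Q = 0.43Q − 20 → Q' = 263.1788.
Total subsidy cost = 57.7 × 263.1788 = 15185.42.

15185.42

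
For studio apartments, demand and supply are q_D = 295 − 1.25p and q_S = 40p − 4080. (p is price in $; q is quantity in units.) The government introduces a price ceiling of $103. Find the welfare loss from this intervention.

In inverse form: demand p = 236 − 0.8q, supply p = 102 + 0.025q.
Competitive equilibrium: 236 − 0.8q = 102 + 0.025q → q* = 162.4242, p* = 106.0606.
At the ceiling p = 103, quantity supplied = (103 − 102)/0.025 = 40.
Willingness to pay at q' = 40: 236 − 0.8·40 = 204.
Δq = 162.4242 − 40 = 122.4242; wedge = 204 − 103 = 101.
Deadweight loss = ½ × 122.4242 × 101 = $6182.42.

$6182.42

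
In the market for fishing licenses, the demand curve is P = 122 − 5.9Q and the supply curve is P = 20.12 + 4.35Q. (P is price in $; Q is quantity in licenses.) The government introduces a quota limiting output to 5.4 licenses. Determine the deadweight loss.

$105.61

Competitive equilibrium: 122 − 5.9Q = 20.12 + 4.35Q → Q* = 9.9395, P* = 63.3569.
At Q = 5.4: demand price = 122 − 5.9·5.4 = 90.14; supply price = 20.12 + 4.35·5.4 = 43.61.
ΔQ = 9.9395 − 5.4 = 4.5395; wedge = 90.14 − 43.61 = 46.53.
The triangle = ½ × 4.5395 × 46.53 = $105.61.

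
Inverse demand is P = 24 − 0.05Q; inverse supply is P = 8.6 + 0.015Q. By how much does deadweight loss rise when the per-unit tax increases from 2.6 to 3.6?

Competitive equilibrium: 24 − 0.05Q = 8.6 + 0.015Q → Q* = 236.9231, P* = 12.1538.
For a per-unit tax t: ΔQ = t/0.065, so DWL = ½·t·(t/0.065) = t²/0.13.
At t = 2.6: DWL = 52. At t = 3.6: DWL = 99.692.
Increase = 99.692 − 52 = 47.69.

47.69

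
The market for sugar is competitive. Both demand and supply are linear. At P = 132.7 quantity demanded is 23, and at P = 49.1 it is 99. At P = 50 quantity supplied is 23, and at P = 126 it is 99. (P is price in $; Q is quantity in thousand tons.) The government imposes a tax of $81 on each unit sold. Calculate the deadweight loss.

Demand slope = (49.1 − 132.7)/(99 − 23) = −1.1, so P = 158 − 1.1Q.
Supply slope = (126 − 50)/(99 − 23) = 1, so P = 27 + Q.
Competitive equilibrium: 158 − 1.1Q = 27 + Q → Q* = 62.38095, P* = 89.38095.
With the tax, the buyer price exceeds the seller price by 81: (158 − 1.1Q) − (27 + Q) = 81 → Q' = 23.80952.
ΔQ = 62.38095 − 23.80952 = 38.57143; the wedge equals the tax, 81.
Welfare loss = ½ × 38.57143 × 81 = $1562.14 thousand.

$1562.14 thousand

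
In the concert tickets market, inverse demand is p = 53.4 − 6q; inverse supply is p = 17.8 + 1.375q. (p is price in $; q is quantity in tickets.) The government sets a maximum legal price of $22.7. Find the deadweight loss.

$5.89

Competitive equilibrium: 53.4 − 6q = 17.8 + 1.375q → q* = 4.8271, p* = 24.4373.
At the ceiling p = 22.7, quantity supplied = (22.7 − 17.8)/1.375 = 3.5636.
Willingness to pay at q' = 3.5636: 53.4 − 6·3.5636 = 32.0184.
Δq = 4.8271 − 3.5636 = 1.2635; wedge = 32.0184 − 22.7 = 9.3184.
The triangle = ½ × 1.2635 × 9.3184 = $5.89.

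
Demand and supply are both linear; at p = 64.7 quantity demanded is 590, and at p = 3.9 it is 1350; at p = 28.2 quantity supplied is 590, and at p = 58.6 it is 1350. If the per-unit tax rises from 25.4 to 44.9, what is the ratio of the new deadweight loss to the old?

3.125

Demand slope = (3.9 − 64.7)/(1350 − 590) = −0.08, so p = 111.9 − 0.08q.
Supply slope = (58.6 − 28.2)/(1350 − 590) = 0.04, so p = 4.6 + 0.04q.
Competitive equilibrium: 111.9 − 0.08q = 4.6 + 0.04q → q* = 894.1667, p* = 40.3667.
For a per-unit tax t: Δq = t/0.12, so DWL = ½·t·(t/0.12) = t²/0.24.
At t = 25.4: DWL = 2688.167. At t = 44.9: DWL = 8400.042.
Ratio = (44.9/25.4)² = 3.125.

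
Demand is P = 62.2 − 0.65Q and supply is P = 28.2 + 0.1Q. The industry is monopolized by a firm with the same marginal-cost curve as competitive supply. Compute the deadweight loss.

Competitive equilibrium: 62.2 − 0.65Q = 28.2 + 0.1Q → Q* = 45.3333, P* = 32.7333.
Marginal revenue: MR = 62.2 − 1.3Q. Set MR = MC: 62.2 − 1.3Q = 28.2 + 0.1Q → Q_m = 24.2857.
Price P_m = 62.2 − 0.65·24.2857 = 46.4143; MC(Q_m) = 28.2 + 0.1·24.2857 = 30.6286.
Competitive Q* = 45.3333, so ΔQ = 21.0476; wedge = 46.4143 − 30.6286 = 15.7857.
Deadweight loss = ½ × 21.0476 × 15.7857 = 166.13.

166.13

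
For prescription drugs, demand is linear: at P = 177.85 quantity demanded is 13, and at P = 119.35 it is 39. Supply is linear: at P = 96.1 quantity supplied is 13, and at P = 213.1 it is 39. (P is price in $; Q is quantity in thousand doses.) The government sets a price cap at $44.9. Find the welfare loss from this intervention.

$1862.08 thousand

Demand slope = (119.35 − 177.85)/(39 − 13) = −2.25, so P = 207.1 − 2.25Q.
Supply slope = (213.1 − 96.1)/(39 − 13) = 4.5, so P = 37.6 + 4.5Q.
Competitive equilibrium: 207.1 − 2.25Q = 37.6 + 4.5Q → Q* = 25.1111, P* = 150.6.
At the ceiling P = 44.9, quantity supplied = (44.9 − 37.6)/4.5 = 1.6222.
Willingness to pay at Q' = 1.6222: 207.1 − 2.25·1.6222 = 203.4501.
ΔQ = 25.1111 − 1.6222 = 23.4889; wedge = 203.4501 − 44.9 = 158.5501.
Deadweight loss = ½ × 23.4889 × 158.5501 = $1862.08 thousand.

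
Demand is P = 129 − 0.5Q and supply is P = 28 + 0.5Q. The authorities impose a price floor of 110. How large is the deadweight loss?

1984.50

Competitive equilibrium: 129 − 0.5Q = 28 + 0.5Q → Q* = 101, P* = 78.5.
At the floor P = 110, quantity demanded = (129 − 110)/0.5 = 38.
Sellers' marginal cost at Q' = 38: 28 + 0.5·38 = 47.
ΔQ = 101 − 38 = 63; wedge = 110 − 47 = 63.
Welfare loss = ½ × 63 × 63 = 1984.50.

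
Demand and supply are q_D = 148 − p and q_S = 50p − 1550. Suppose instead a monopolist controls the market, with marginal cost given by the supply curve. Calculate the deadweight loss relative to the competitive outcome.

1644.52

In inverse form: demand p = 148 − q, supply p = 31 + 0.02q.
Competitive equilibrium: 148 − q = 31 + 0.02q → q* = 114.7059, p* = 33.2941.
Marginal revenue: MR = 148 − 2q. Set MR = MC: 148 − 2q = 31 + 0.02q → q_m = 57.9208.
Price p_m = 148 − 1·57.9208 = 90.0792; MC(q_m) = 31 + 0.02·57.9208 = 32.1584.
Competitive q* = 114.7059, so Δq = 56.7851; wedge = 90.0792 − 32.1584 = 57.9208.
DWL = ½ × 56.7851 × 57.9208 = 1644.52.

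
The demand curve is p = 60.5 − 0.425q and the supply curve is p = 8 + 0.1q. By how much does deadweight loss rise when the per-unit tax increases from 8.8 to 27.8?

Competitive equilibrium: 60.5 − 0.425q = 8 + 0.1q → q* = 100, p* = 18.
For a per-unit tax t: Δq = t/0.525, so DWL = ½·t·(t/0.525) = t²/1.05.
At t = 8.8: DWL = 73.752. At t = 27.8: DWL = 736.038.
Increase = 736.038 − 73.752 = 662.29.

662.29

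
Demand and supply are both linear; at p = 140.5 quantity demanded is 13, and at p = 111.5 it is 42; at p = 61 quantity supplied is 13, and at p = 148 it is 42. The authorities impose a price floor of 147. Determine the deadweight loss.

Demand slope = (111.5 − 140.5)/(42 − 13) = −1, so p = 153.5 − q.
Supply slope = (148 − 61)/(42 − 13) = 3, so p = 22 + 3q.
Competitive equilibrium: 153.5 − q = 22 + 3q → q* = 32.875, p* = 120.625.
At the floor p = 147, quantity demanded = (153.5 − 147)/1 = 6.5.
Sellers' marginal cost at q' = 6.5: 22 + 3·6.5 = 41.5.
Δq = 32.875 − 6.5 = 26.375; wedge = 147 − 41.5 = 105.5.
Deadweight loss = ½ × 26.375 × 105.5 = 1391.28.

1391.28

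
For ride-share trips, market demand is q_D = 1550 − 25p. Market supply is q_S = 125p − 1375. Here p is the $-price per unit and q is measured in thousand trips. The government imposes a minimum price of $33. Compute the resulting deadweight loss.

$2733.75 thousand

In inverse form: demand p = 62 − 0.04q, supply p = 11 + 0.008q.
Competitive equilibrium: 62 − 0.04q = 11 + 0.008q → q* = 1062.5, p* = 19.5.
At the floor p = 33, quantity demanded = (62 − 33)/0.04 = 725.
Sellers' marginal cost at q' = 725: 11 + 0.008·725 = 16.8.
Δq = 1062.5 − 725 = 337.5; wedge = 33 − 16.8 = 16.2.
Welfare loss = ½ × 337.5 × 16.2 = $2733.75 thousand.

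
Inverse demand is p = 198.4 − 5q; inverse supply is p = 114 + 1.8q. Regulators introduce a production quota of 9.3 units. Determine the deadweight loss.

32.92

Competitive equilibrium: 198.4 − 5q = 114 + 1.8q → q* = 12.4118, p* = 136.3412.
At q = 9.3: demand price = 198.4 − 5·9.3 = 151.9; supply price = 114 + 1.8·9.3 = 130.74.
Δq = 12.4118 − 9.3 = 3.1118; wedge = 151.9 − 130.74 = 21.16.
Deadweight loss = ½ × 3.1118 × 21.16 = 32.92.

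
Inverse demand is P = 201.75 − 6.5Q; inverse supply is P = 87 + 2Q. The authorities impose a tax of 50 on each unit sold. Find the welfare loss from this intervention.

147.06

Competitive equilibrium: 201.75 − 6.5Q = 87 + 2Q → Q* = 13.5, P* = 114.
With the tax, the buyer price exceeds the seller price by 50: (201.75 − 6.5Q) − (87 + 2Q) = 50 → Q' = 7.6176.
ΔQ = 13.5 − 7.6176 = 5.8824; the wedge equals the tax, 50.
The triangle = ½ × 5.8824 × 50 = 147.06.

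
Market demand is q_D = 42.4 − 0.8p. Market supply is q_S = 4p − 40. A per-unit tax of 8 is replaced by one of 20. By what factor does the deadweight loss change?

In inverse form: demand p = 53 − 1.25q, supply p = 10 + 0.25q.
Competitive equilibrium: 53 − 1.25q = 10 + 0.25q → q* = 28.6667, p* = 17.1667.
For a per-unit tax t: Δq = t/1.5, so DWL = ½·t·(t/1.5) = t²/3.
At t = 8: DWL = 21.333. At t = 20: DWL = 133.333.
Ratio = (20/8)² = 6.25.

6.25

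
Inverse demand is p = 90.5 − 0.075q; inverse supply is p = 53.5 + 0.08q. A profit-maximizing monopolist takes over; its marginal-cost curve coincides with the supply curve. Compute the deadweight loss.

469.58

Competitive equilibrium: 90.5 − 0.075q = 53.5 + 0.08q → q* = 238.7097, p* = 72.5968.
Marginal revenue: MR = 90.5 − 0.15q. Set MR = MC: 90.5 − 0.15q = 53.5 + 0.08q → q_m = 160.8696.
Price p_m = 90.5 − 0.075·160.8696 = 78.4348; MC(q_m) = 53.5 + 0.08·160.8696 = 66.3696.
Competitive q* = 238.7097, so Δq = 77.8401; wedge = 78.4348 − 66.3696 = 12.0652.
DWL = ½ × 77.8401 × 12.0652 = 469.58.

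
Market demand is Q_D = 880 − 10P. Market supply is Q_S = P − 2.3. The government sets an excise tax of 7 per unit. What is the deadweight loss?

In inverse form: demand P = 88 − 0.1Q, supply P = 2.3 + Q.
Competitive equilibrium: 88 − 0.1Q = 2.3 + Q → Q* = 77.9091, P* = 80.2091.
With the tax, the buyer price exceeds the seller price by 7: (88 − 0.1Q) − (2.3 + Q) = 7 → Q' = 71.5455.
ΔQ = 77.9091 − 71.5455 = 6.3636; the wedge equals the tax, 7.
Deadweight loss = ½ × 6.3636 × 7 = 22.27.

22.27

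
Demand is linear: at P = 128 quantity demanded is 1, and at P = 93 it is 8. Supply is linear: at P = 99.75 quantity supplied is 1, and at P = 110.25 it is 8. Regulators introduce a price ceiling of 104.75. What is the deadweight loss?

3.33

Demand slope = (93 − 128)/(8 − 1) = −5, so P = 133 − 5Q.
Supply slope = (110.25 − 99.75)/(8 − 1) = 1.5, so P = 98.25 + 1.5Q.
Competitive equilibrium: 133 − 5Q = 98.25 + 1.5Q → Q* = 5.3462, P* = 106.2692.
At the ceiling P = 104.75, quantity supplied = (104.75 − 98.25)/1.5 = 4.3333.
Willingness to pay at Q' = 4.3333: 133 − 5·4.3333 = 111.3335.
ΔQ = 5.3462 − 4.3333 = 1.0129; wedge = 111.3335 − 104.75 = 6.5835.
Welfare loss = ½ × 1.0129 × 6.5835 = 3.33.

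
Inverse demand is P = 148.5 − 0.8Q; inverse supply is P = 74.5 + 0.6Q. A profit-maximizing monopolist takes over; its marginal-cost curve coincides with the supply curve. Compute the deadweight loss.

258.61

Competitive equilibrium: 148.5 − 0.8Q = 74.5 + 0.6Q → Q* = 52.8571, P* = 106.2143.
Marginal revenue: MR = 148.5 − 1.6Q. Set MR = MC: 148.5 − 1.6Q = 74.5 + 0.6Q → Q_m = 33.6364.
Price P_m = 148.5 − 0.8·33.6364 = 121.5909; MC(Q_m) = 74.5 + 0.6·33.6364 = 94.6818.
Competitive Q* = 52.8571, so ΔQ = 19.2207; wedge = 121.5909 − 94.6818 = 26.9091.
DWL = ½ × 19.2207 × 26.9091 = 258.61.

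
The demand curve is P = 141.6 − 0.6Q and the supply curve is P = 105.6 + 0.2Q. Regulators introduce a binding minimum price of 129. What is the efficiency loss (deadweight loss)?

230.40

Competitive equilibrium: 141.6 − 0.6Q = 105.6 + 0.2Q → Q* = 45, P* = 114.6.
At the floor P = 129, quantity demanded = (141.6 − 129)/0.6 = 21.
Sellers' marginal cost at Q' = 21: 105.6 + 0.2·21 = 109.8.
ΔQ = 45 − 21 = 24; wedge = 129 − 109.8 = 19.2.
Deadweight loss = ½ × 24 × 19.2 = 230.40.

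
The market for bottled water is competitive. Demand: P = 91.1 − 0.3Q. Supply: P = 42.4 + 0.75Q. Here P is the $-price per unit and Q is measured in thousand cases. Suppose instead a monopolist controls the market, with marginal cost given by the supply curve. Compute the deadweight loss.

Competitive equilibrium: 91.1 − 0.3Q = 42.4 + 0.75Q → Q* = 46.381, P* = 77.1857.
Marginal revenue: MR = 91.1 − 0.6Q. Set MR = MC: 91.1 − 0.6Q = 42.4 + 0.75Q → Q_m = 36.0741.
Price P_m = 91.1 − 0.3·36.0741 = 80.2778; MC(Q_m) = 42.4 + 0.75·36.0741 = 69.4556.
Competitive Q* = 46.381, so ΔQ = 10.3069; wedge = 80.2778 − 69.4556 = 10.8222.
Deadweight loss = ½ × 10.3069 × 10.8222 = $55.77 thousand.

$55.77 thousand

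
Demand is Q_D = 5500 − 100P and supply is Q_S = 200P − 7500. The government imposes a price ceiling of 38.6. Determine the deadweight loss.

6721.33

In inverse form: demand P = 55 − 0.01Q, supply P = 37.5 + 0.005Q.
Competitive equilibrium: 55 − 0.01Q = 37.5 + 0.005Q → Q* = 1166.6667, P* = 43.3333.
At the ceiling P = 38.6, quantity supplied = (38.6 − 37.5)/0.005 = 220.
Willingness to pay at Q' = 220: 55 − 0.01·220 = 52.8.
ΔQ = 1166.6667 − 220 = 946.6667; wedge = 52.8 − 38.6 = 14.2.
DWL = ½ × 946.6667 × 14.2 = 6721.33.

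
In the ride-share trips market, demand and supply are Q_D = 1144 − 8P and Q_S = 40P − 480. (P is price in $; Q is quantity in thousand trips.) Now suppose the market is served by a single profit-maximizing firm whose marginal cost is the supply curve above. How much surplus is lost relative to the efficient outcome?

$11818.87 thousand

In inverse form: demand P = 143 − 0.125Q, supply P = 12 + 0.025Q.
Competitive equilibrium: 143 − 0.125Q = 12 + 0.025Q → Q* = 873.33333, P* = 33.83333.
Marginal revenue: MR = 143 − 0.25Q. Set MR = MC: 143 − 0.25Q = 12 + 0.025Q → Q_m = 476.36364.
Price P_m = 143 − 0.125·476.36364 = 83.45455; MC(Q_m) = 12 + 0.025·476.36364 = 23.90909.
Competitive Q* = 873.33333, so ΔQ = 396.96969; wedge = 83.45455 − 23.90909 = 59.54546.
Welfare loss = ½ × 396.96969 × 59.54546 = $11818.87 thousand.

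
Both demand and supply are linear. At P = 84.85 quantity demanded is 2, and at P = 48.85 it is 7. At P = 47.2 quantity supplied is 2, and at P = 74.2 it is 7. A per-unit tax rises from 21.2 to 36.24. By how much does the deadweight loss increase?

Demand slope = (48.85 − 84.85)/(7 − 2) = −7.2, so P = 99.25 − 7.2Q.
Supply slope = (74.2 − 47.2)/(7 − 2) = 5.4, so P = 36.4 + 5.4Q.
Competitive equilibrium: 99.25 − 7.2Q = 36.4 + 5.4Q → Q* = 4.9881, P* = 63.3357.
For a per-unit tax t: ΔQ = t/12.6, so DWL = ½·t·(t/12.6) = t²/25.2.
At t = 21.2: DWL = 17.835. At t = 36.24: DWL = 52.117.
Increase = 52.117 − 17.835 = 34.28.

34.28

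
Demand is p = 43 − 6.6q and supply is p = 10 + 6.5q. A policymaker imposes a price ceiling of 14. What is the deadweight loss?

Competitive equilibrium: 43 − 6.6q = 10 + 6.5q → q* = 2.5191, p* = 26.374.
At the ceiling p = 14, quantity supplied = (14 − 10)/6.5 = 0.6154.
Willingness to pay at q' = 0.6154: 43 − 6.6·0.6154 = 38.9384.
Δq = 2.5191 − 0.6154 = 1.9037; wedge = 38.9384 − 14 = 24.9384.
DWL = ½ × 1.9037 × 24.9384 = 23.74.

23.74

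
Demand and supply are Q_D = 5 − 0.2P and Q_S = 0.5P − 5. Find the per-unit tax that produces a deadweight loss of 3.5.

7

In inverse form: demand P = 25 − 5Q, supply P = 10 + 2Q.
Competitive equilibrium: 25 − 5Q = 10 + 2Q → Q* = 2.1429, P* = 14.2857.
A tax t gives ΔQ = t/7 and wedge t, so DWL = t²/14.
t²/14 = 3.5 → t² = 49 → t = 7.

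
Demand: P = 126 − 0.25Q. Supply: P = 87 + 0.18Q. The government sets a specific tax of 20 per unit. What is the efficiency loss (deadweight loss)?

465.12

Competitive equilibrium: 126 − 0.25Q = 87 + 0.18Q → Q* = 90.6977, P* = 103.3256.
With the tax, the buyer price exceeds the seller price by 20: (126 − 0.25Q) − (87 + 0.18Q) = 20 → Q' = 44.186.
ΔQ = 90.6977 − 44.186 = 46.5117; the wedge equals the tax, 20.
DWL = ½ × 46.5117 × 20 = 465.12.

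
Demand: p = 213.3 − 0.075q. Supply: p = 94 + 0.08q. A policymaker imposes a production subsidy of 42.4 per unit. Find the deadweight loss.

5799.23

Competitive equilibrium: 213.3 − 0.075q = 94 + 0.08q → q* = 769.6774, p* = 155.5742.
The subsidy lowers effective supply by 42.4: p = 51.6 + 0.08q.
New quantity: 213.3 − 0.075q = 51.6 + 0.08q → q' = 1043.2258.
Overproduction Δq = 1043.2258 − 769.6774 = 273.5484; wedge = subsidy = 42.4.
DWL = ½ × 273.5484 × 42.4 = 5799.23.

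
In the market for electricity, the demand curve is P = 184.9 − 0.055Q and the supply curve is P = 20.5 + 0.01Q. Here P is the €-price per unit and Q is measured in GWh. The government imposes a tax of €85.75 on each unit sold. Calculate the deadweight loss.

Competitive equilibrium: 184.9 − 0.055Q = 20.5 + 0.01Q → Q* = 2529.2308, P* = 45.7923.
With the tax, the buyer price exceeds the seller price by 85.75: (184.9 − 0.055Q) − (20.5 + 0.01Q) = 85.75 → Q' = 1210.
ΔQ = 2529.2308 − 1210 = 1319.2308; the wedge equals the tax, 85.75.
Welfare loss = ½ × 1319.2308 × 85.75 = €56562.02.

€56562.02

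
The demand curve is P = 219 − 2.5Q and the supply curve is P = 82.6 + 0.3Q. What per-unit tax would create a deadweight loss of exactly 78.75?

Competitive equilibrium: 219 − 2.5Q = 82.6 + 0.3Q → Q* = 48.7143, P* = 97.2143.
A tax t gives ΔQ = t/2.8 and wedge t, so DWL = t²/5.6.
t²/5.6 = 78.75 → t² = 441 → t = 21.

21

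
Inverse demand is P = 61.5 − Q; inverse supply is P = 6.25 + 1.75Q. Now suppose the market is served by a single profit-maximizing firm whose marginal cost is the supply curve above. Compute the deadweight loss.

39.47

Competitive equilibrium: 61.5 − Q = 6.25 + 1.75Q → Q* = 20.0909, P* = 41.4091.
Marginal revenue: MR = 61.5 − 2Q. Set MR = MC: 61.5 − 2Q = 6.25 + 1.75Q → Q_m = 14.7333.
Price P_m = 61.5 − 1·14.7333 = 46.7667; MC(Q_m) = 6.25 + 1.75·14.7333 = 32.0333.
Competitive Q* = 20.0909, so ΔQ = 5.3576; wedge = 46.7667 − 32.0333 = 14.7334.
Deadweight loss = ½ × 5.3576 × 14.7334 = 39.47.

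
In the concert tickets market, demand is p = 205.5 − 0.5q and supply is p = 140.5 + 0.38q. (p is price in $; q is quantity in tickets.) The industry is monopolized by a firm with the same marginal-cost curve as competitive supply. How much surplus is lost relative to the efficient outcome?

Competitive equilibrium: 205.5 − 0.5q = 140.5 + 0.38q → q* = 73.86364, p* = 168.56818.
Marginal revenue: MR = 205.5 − q. Set MR = MC: 205.5 − q = 140.5 + 0.38q → q_m = 47.10145.
Price p_m = 205.5 − 0.5·47.10145 = 181.94928; MC(q_m) = 140.5 + 0.38·47.10145 = 158.39855.
Competitive q* = 73.86364, so Δq = 26.76219; wedge = 181.94928 − 158.39855 = 23.55073.
The triangle = ½ × 26.76219 × 23.55073 = $315.13.

$315.13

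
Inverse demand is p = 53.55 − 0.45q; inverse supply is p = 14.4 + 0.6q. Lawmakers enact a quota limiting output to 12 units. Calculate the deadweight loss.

Competitive equilibrium: 53.55 − 0.45q = 14.4 + 0.6q → q* = 37.2857, p* = 36.7714.
At q = 12: demand price = 53.55 − 0.45·12 = 48.15; supply price = 14.4 + 0.6·12 = 21.6.
Δq = 37.2857 − 12 = 25.2857; wedge = 48.15 − 21.6 = 26.55.
DWL = ½ × 25.2857 × 26.55 = 335.67.

335.67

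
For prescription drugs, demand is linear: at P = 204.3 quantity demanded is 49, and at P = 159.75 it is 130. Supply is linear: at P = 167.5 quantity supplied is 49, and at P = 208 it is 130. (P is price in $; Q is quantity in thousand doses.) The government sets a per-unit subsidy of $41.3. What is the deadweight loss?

$812.23 thousand

Demand slope = (159.75 − 204.3)/(130 − 49) = −0.55, so P = 231.25 − 0.55Q.
Supply slope = (208 − 167.5)/(130 − 49) = 0.5, so P = 143 + 0.5Q.
Competitive equilibrium: 231.25 − 0.55Q = 143 + 0.5Q → Q* = 84.0476, P* = 185.0238.
The subsidy lowers effective supply by 41.3: P = 101.7 + 0.5Q.
New quantity: 231.25 − 0.55Q = 101.7 + 0.5Q → Q' = 123.381.
Overproduction ΔQ = 123.381 − 84.0476 = 39.3334; wedge = subsidy = 41.3.
The triangle = ½ × 39.3334 × 41.3 = $812.23 thousand.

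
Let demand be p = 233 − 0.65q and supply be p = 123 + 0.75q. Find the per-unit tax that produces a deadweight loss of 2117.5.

Competitive equilibrium: 233 − 0.65q = 123 + 0.75q → q* = 78.5714, p* = 181.9286.
A tax t gives Δq = t/1.4 and wedge t, so DWL = t²/2.8.
t²/2.8 = 2117.5 → t² = 5929 → t = 77.

77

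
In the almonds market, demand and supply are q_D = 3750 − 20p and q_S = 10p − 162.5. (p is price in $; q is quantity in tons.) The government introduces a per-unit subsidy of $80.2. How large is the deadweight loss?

$21440.13

In inverse form: demand p = 187.5 − 0.05q, supply p = 16.25 + 0.1q.
Competitive equilibrium: 187.5 − 0.05q = 16.25 + 0.1q → q* = 1141.6667, p* = 130.4167.
The subsidy lowers effective supply by 80.2: p = 0.1q − 63.95.
New quantity: 187.5 − 0.05q = 0.1q − 63.95 → q' = 1676.3333.
Overproduction Δq = 1676.3333 − 1141.6667 = 534.6666; wedge = subsidy = 80.2.
The triangle = ½ × 534.6666 × 80.2 = $21440.13.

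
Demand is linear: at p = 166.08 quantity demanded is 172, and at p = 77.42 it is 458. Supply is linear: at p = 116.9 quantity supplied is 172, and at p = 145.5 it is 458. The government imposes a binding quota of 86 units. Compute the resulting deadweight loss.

Demand slope = (77.42 − 166.08)/(458 − 172) = −0.31, so p = 219.4 − 0.31q.
Supply slope = (145.5 − 116.9)/(458 − 172) = 0.1, so p = 99.7 + 0.1q.
Competitive equilibrium: 219.4 − 0.31q = 99.7 + 0.1q → q* = 291.9512, p* = 128.8951.
At q = 86: demand price = 219.4 − 0.31·86 = 192.74; supply price = 99.7 + 0.1·86 = 108.3.
Δq = 291.9512 − 86 = 205.9512; wedge = 192.74 − 108.3 = 84.44.
DWL = ½ × 205.9512 × 84.44 = 8695.26.

8695.26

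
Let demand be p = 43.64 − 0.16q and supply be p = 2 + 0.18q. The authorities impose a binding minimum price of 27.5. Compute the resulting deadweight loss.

Competitive equilibrium: 43.64 − 0.16q = 2 + 0.18q → q* = 122.4706, p* = 24.0447.
At the floor p = 27.5, quantity demanded = (43.64 − 27.5)/0.16 = 100.875.
Sellers' marginal cost at q' = 100.875: 2 + 0.18·100.875 = 20.1575.
Δq = 122.4706 − 100.875 = 21.5956; wedge = 27.5 − 20.1575 = 7.3425.
Deadweight loss = ½ × 21.5956 × 7.3425 = 79.28.

79.28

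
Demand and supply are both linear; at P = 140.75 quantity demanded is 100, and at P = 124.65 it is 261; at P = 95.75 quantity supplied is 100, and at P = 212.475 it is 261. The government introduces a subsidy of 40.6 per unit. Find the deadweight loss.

Demand slope = (124.65 − 140.75)/(261 − 100) = −0.1, so P = 150.75 − 0.1Q.
Supply slope = (212.475 − 95.75)/(261 − 100) = 0.725, so P = 23.25 + 0.725Q.
Competitive equilibrium: 150.75 − 0.1Q = 23.25 + 0.725Q → Q* = 154.5455, P* = 135.2955.
The subsidy lowers effective supply by 40.6: P = 0.725Q − 17.35.
New quantity: 150.75 − 0.1Q = 0.725Q − 17.35 → Q' = 203.7576.
Overproduction ΔQ = 203.7576 − 154.5455 = 49.2121; wedge = subsidy = 40.6.
DWL = ½ × 49.2121 × 40.6 = 999.01.

999.01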